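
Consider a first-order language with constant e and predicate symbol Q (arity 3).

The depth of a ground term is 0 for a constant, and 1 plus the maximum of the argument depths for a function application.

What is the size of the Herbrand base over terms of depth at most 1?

1

First count ground terms of depth ≤ 1.
With no function symbols every ground term is a constant, so there is exactly 1 ground term at every depth bound.
N_0 = 1
N_1 = 1
So |H| = 1.
A ground atom is a predicate applied to a tuple of terms from H, so the count is the sum over predicates of |H|^arity:
  Q: 1^3 = 1
Total ground atoms: 1.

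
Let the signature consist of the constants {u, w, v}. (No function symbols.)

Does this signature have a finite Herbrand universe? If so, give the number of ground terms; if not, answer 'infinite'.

There are no function symbols, so every ground term is one of the 3 constants.
The Herbrand universe is {u, w, v}, which is finite with 3 elements.

3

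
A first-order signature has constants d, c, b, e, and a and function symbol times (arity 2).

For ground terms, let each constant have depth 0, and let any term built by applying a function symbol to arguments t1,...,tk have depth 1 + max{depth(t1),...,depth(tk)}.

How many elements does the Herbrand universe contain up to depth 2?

905

Let N_k count ground terms of depth at most k. Each non-constant term of depth ≤ k is some function symbol applied to depth-≤(k−1) arguments, giving N_k = 5 + N_{k-1}^2.
N_0 = 5
N_1 = 5 + 5^2 = 30
N_2 = 5 + 30^2 = 905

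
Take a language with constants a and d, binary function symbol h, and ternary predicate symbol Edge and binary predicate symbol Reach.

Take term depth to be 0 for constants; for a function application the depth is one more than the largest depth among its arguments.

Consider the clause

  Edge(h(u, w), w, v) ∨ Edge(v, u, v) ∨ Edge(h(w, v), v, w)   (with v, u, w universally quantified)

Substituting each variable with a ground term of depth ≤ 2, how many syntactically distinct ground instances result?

54872

Ground terms of depth ≤ 2:
  Count level by level. With function symbols h/2, the terms of depth ≤ k are the 2 constants together with each function applied to depth-≤(k−1) tuples, so N_k = 2 + N_{k-1}^2.
  N_0 = 2
  N_1 = 2 + 2^2 = 6
  N_2 = 2 + 6^2 = 38
So there are 38 ground terms available for substitution.
The clause has 3 distinct variables (v, u, w), each appearing in the body. In the free term algebra distinct substitutions yield syntactically distinct ground instances.
Number of ground instances = 38^3 = 54872.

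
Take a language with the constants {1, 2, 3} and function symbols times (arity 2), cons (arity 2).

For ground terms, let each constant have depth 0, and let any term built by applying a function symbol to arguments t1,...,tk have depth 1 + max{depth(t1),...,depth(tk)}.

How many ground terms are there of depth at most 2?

885

If N_k denotes the number of depth-≤k ground terms, the 3 constants give N_0 = 3, and each function symbol of arity r contributes N_{k-1}^r new terms at level k: N_k = 3 + N_{k-1}^2 + N_{k-1}^2.
N_0 = 3
N_1 = 3 + 3^2 + 3^2 = 21
N_2 = 3 + 21^2 + 21^2 = 885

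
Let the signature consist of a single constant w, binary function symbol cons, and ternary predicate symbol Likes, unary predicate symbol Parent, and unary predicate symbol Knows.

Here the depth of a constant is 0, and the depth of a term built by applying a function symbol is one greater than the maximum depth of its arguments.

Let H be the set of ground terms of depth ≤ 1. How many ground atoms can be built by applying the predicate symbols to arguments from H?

First count ground terms of depth ≤ 1.
Let N_k count ground terms of depth at most k. Each non-constant term of depth ≤ k is some function symbol applied to depth-≤(k−1) arguments, giving N_k = 1 + N_{k-1}^2.
N_0 = 1
N_1 = 1 + 1^2 = 2
Explicitly: w, cons(w, w).
So |H| = 2.
Ground atoms are formed by filling each argument slot of a predicate with a term from H, so an r-ary predicate gives |H|^r atoms:
  Likes: 2^3 = 8;  Parent: 2;  Knows: 2
Total ground atoms: 8 + 2 + 2 = 12.

12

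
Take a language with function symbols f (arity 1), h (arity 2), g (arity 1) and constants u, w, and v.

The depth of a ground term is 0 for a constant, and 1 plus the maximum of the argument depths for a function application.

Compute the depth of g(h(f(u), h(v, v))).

depth(f(u)) = 1 + depth(u) = 1 + 0 = 1
depth(h(v, v)) = 1 + max(0, 0) = 1
depth(h(f(u), h(v, v))) = 1 + max(1, 1) = 2
depth(g(h(f(u), h(v, v)))) = 1 + depth(h(f(u), h(v, v))) = 1 + 2 = 3

3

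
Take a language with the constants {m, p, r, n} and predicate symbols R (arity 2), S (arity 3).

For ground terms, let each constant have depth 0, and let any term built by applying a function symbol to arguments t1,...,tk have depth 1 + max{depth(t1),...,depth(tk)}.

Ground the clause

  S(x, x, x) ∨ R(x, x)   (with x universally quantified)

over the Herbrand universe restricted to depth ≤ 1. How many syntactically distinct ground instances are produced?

4

Ground terms of depth ≤ 1:
  With no function symbols every ground term is a constant, so there are exactly 4 ground terms at every depth bound.
  N_0 = 4
  N_1 = 4
  Explicitly: m, p, r, n.
So there are 4 ground terms available for substitution.
The variable x ranges independently over the available ground terms, and distinct assignments produce distinct instances.
Number of ground instances = 4.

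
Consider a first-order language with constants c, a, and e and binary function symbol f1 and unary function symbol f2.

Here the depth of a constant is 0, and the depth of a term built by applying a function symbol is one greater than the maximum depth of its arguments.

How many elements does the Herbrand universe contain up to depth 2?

Let N_k = |{terms of depth ≤ k}|. Then N_0 = 3 and N_k = 3 + N_{k-1}^2 + N_{k-1} for k ≥ 1 (one summand per function symbol, arity giving the exponent).
N_0 = 3
N_1 = 3 + 3^2 + 3 = 15
N_2 = 3 + 15^2 + 15 = 243

243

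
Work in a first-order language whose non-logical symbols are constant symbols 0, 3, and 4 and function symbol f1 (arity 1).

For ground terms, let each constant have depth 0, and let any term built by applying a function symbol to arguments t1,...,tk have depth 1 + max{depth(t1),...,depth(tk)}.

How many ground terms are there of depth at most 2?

Write N_k for the number of ground terms of depth ≤ k. A term of depth ≤ k is either a constant or a function symbol applied to arguments of depth ≤ k−1, so N_k = 3 + N_{k-1}.
N_0 = 3
N_1 = 3 + 3 = 6
N_2 = 3 + 6 = 9

9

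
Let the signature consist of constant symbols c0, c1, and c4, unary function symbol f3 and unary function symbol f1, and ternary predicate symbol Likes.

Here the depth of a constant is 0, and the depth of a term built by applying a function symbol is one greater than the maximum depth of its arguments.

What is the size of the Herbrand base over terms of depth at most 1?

First count ground terms of depth ≤ 1.
Write N_k for the number of ground terms of depth ≤ k. A term of depth ≤ k is either a constant or a function symbol applied to arguments of depth ≤ k−1, so N_k = 3 + N_{k-1} + N_{k-1}.
N_0 = 3
N_1 = 3 + 3 + 3 = 9
So |H| = 9.
Ground atoms are formed by filling each argument slot of a predicate with a term from H, so an r-ary predicate gives |H|^r atoms:
  Likes: 9^3 = 729
Total ground atoms: 729.

729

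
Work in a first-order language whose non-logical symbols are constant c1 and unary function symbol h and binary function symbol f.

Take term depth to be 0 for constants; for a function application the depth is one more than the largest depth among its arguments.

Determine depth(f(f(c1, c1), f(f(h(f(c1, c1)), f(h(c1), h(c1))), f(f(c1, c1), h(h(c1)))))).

depth(f(c1, c1)) = 1 + max(0, 0) = 1
depth(h(f(c1, c1))) = 1 + depth(f(c1, c1)) = 1 + 1 = 2
depth(h(c1)) = 1 + depth(c1) = 1 + 0 = 1
depth(f(h(c1), h(c1))) = 1 + max(1, 1) = 2
depth(f(h(f(c1, c1)), f(h(c1), h(c1)))) = 1 + max(2, 2) = 3
depth(h(h(c1))) = 1 + depth(h(c1)) = 1 + 1 = 2
depth(f(f(c1, c1), h(h(c1)))) = 1 + max(1, 2) = 3
depth(f(f(h(f(c1, c1)), f(h(c1), h(c1))), f(f(c1, c1), h(h(c1))))) = 1 + max(3, 3) = 4
depth(f(f(c1, c1), f(f(h(f(c1, c1)), f(h(c1), h(c1))), f(f(c1, c1), h(h(c1)))))) = 1 + max(1, 4) = 5

5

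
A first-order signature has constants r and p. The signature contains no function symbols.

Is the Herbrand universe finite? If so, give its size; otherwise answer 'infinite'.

There are no function symbols, so every ground term is one of the 2 constants.
The Herbrand universe is {r, p}, which is finite with 2 elements.

2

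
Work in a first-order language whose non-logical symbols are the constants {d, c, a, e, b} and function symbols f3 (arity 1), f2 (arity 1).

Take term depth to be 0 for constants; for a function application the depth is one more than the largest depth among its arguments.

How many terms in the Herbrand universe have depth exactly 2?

Let N_k = |{terms of depth ≤ k}|. Then N_0 = 5 and N_k = 5 + N_{k-1} + N_{k-1} for k ≥ 1 (one summand per function symbol, arity giving the exponent).
N_0 = 5
N_1 = 5 + 5 + 5 = 15
N_2 = 5 + 15 + 15 = 35
Terms of depth exactly 2: N_2 − N_1 = 35 − 15 = 20.

20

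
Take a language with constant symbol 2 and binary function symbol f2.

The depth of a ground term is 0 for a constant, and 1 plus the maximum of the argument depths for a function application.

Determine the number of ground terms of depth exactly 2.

3

If N_k denotes the number of depth-≤k ground terms, the 1 constant gives N_0 = 1, and each function symbol of arity r contributes N_{k-1}^r new terms at level k: N_k = 1 + N_{k-1}^2.
N_0 = 1
N_1 = 1 + 1^2 = 2
N_2 = 1 + 2^2 = 5
Terms of depth exactly 2: N_2 − N_1 = 5 − 2 = 3.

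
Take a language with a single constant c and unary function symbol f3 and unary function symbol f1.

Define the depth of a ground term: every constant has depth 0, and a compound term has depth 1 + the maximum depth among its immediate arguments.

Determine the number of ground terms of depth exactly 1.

Let N_k = |{terms of depth ≤ k}|. Then N_0 = 1 and N_k = 1 + N_{k-1} + N_{k-1} for k ≥ 1 (one summand per function symbol, arity giving the exponent).
N_0 = 1
N_1 = 1 + 1 + 1 = 3
Terms of depth exactly 1: N_1 − N_0 = 3 − 1 = 2.

2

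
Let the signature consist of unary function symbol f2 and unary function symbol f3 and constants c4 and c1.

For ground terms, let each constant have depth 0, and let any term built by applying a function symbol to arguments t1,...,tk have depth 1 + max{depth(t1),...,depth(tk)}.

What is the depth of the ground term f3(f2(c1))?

depth(f2(c1)) = 1 + depth(c1) = 1 + 0 = 1
depth(f3(f2(c1))) = 1 + depth(f2(c1)) = 1 + 1 = 2

2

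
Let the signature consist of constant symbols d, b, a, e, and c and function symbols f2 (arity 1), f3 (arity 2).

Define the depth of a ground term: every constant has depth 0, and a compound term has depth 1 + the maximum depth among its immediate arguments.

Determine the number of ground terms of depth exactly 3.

1600230

If N_k denotes the number of depth-≤k ground terms, the 5 constants give N_0 = 5, and each function symbol of arity r contributes N_{k-1}^r new terms at level k: N_k = 5 + N_{k-1} + N_{k-1}^2.
N_0 = 5
N_1 = 5 + 5 + 5^2 = 35
N_2 = 5 + 35 + 35^2 = 1265
N_3 = 5 + 1265 + 1265^2 = 1601495
Terms of depth exactly 3: N_3 − N_2 = 1601495 − 1265 = 1600230.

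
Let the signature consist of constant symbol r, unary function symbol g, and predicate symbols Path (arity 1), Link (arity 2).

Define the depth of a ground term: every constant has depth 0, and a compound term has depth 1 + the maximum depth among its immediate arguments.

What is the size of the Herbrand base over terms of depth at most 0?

First count ground terms of depth ≤ 0.
Count level by level. With function symbols g/1, the terms of depth ≤ k are the 1 constant together with each function applied to depth-≤(k−1) tuples, so N_k = 1 + N_{k-1}.
N_0 = 1
Explicitly: r.
So |H| = 1.
Ground atoms are formed by filling each argument slot of a predicate with a term from H, so an r-ary predicate gives |H|^r atoms:
  Path: 1;  Link: 1^2 = 1
Total ground atoms: 1 + 1 = 2.

2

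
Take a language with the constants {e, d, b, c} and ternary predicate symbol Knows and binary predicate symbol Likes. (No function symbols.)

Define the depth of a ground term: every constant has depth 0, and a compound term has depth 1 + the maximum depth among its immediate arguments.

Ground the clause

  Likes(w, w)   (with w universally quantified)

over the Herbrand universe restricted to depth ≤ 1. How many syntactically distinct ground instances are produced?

Ground terms of depth ≤ 1:
  With no function symbols every ground term is a constant, so there are exactly 4 ground terms at every depth bound.
  N_0 = 4
  N_1 = 4
So there are 4 ground terms available for substitution.
The clause has 1 distinct variable (w), which appears in the body. In the free term algebra distinct substitutions yield syntactically distinct ground instances.
Number of ground instances = 4.

4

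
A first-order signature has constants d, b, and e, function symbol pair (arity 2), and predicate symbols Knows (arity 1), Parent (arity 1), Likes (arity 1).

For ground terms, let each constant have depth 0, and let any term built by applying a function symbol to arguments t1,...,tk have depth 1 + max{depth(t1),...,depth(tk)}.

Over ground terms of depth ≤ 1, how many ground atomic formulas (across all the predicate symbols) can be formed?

First count ground terms of depth ≤ 1.
Let N_k = |{terms of depth ≤ k}|. Then N_0 = 3 and N_k = 3 + N_{k-1}^2 for k ≥ 1 (one summand per function symbol, arity giving the exponent).
N_0 = 3
N_1 = 3 + 3^2 = 12
Explicitly: d, b, e, pair(d, d), pair(d, b), pair(d, e), pair(b, d), pair(b, b), pair(b, e), pair(e, d), pair(e, b), pair(e, e).
So |H| = 12.
For each predicate symbol, the number of ground atoms is |H| raised to its arity; summing:
  Knows: 12;  Parent: 12;  Likes: 12
Total ground atoms: 12 + 12 + 12 = 36.

36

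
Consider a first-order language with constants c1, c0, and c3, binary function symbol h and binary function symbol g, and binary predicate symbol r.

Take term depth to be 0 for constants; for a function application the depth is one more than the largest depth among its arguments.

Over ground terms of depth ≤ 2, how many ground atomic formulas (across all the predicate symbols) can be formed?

First count ground terms of depth ≤ 2.
Write N_k for the number of ground terms of depth ≤ k. A term of depth ≤ k is either a constant or a function symbol applied to arguments of depth ≤ k−1, so N_k = 3 + N_{k-1}^2 + N_{k-1}^2.
N_0 = 3
N_1 = 3 + 3^2 + 3^2 = 21
N_2 = 3 + 21^2 + 21^2 = 885
So |H| = 885.
Ground atoms are formed by filling each argument slot of a predicate with a term from H, so an r-ary predicate gives |H|^r atoms:
  r: 885^2 = 783225
Total ground atoms: 783225.

783225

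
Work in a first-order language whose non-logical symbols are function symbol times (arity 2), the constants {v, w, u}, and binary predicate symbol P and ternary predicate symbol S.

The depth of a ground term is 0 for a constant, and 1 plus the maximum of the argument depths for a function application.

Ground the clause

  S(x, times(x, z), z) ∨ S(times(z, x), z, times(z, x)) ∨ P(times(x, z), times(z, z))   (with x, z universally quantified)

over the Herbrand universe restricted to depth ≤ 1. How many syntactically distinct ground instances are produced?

144

Ground terms of depth ≤ 1:
  Let N_k count ground terms of depth at most k. Each non-constant term of depth ≤ k is some function symbol applied to depth-≤(k−1) arguments, giving N_k = 3 + N_{k-1}^2.
  N_0 = 3
  N_1 = 3 + 3^2 = 12
  Explicitly: v, w, u, times(v, v), times(v, w), times(v, u), times(w, v), times(w, w), times(w, u), times(u, v), times(u, w), times(u, u).
So there are 12 ground terms available for substitution.
The clause has 2 distinct variables (x, z), each appearing in the body. In the free term algebra distinct substitutions yield syntactically distinct ground instances.
Number of ground instances = 12^2 = 144.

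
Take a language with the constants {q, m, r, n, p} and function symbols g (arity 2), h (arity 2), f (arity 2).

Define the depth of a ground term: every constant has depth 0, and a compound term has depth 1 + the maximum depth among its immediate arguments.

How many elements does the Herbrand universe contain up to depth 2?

If N_k denotes the number of depth-≤k ground terms, the 5 constants give N_0 = 5, and each function symbol of arity r contributes N_{k-1}^r new terms at level k: N_k = 5 + N_{k-1}^2 + N_{k-1}^2 + N_{k-1}^2.
N_0 = 5
N_1 = 5 + 5^2 + 5^2 + 5^2 = 80
N_2 = 5 + 80^2 + 80^2 + 80^2 = 19205

19205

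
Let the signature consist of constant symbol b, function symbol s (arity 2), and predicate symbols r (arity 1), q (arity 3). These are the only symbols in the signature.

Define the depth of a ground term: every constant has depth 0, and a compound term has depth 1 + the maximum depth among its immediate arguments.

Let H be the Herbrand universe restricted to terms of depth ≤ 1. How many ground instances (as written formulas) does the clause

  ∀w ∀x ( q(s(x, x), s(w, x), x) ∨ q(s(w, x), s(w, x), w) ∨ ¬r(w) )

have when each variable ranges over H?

4

Ground terms of depth ≤ 1:
  Count level by level. With function symbols s/2, the terms of depth ≤ k are the 1 constant together with each function applied to depth-≤(k−1) tuples, so N_k = 1 + N_{k-1}^2.
  N_0 = 1
  N_1 = 1 + 1^2 = 2
So there are 2 ground terms available for substitution.
Each of w, x ranges independently over the available ground terms, and distinct assignments produce distinct instances.
Number of ground instances = 2^2 = 4.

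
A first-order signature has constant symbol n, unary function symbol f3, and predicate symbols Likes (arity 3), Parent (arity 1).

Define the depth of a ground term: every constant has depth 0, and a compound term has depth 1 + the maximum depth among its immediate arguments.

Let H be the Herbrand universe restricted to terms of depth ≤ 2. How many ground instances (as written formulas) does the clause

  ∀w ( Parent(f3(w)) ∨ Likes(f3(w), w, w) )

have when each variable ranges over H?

3

Ground terms of depth ≤ 2:
  Count level by level. With function symbols f3/1, the terms of depth ≤ k are the 1 constant together with each function applied to depth-≤(k−1) tuples, so N_k = 1 + N_{k-1}.
  N_0 = 1
  N_1 = 1 + 1 = 2
  N_2 = 1 + 2 = 3
  Explicitly: n, f3(n), f3(f3(n)).
So there are 3 ground terms available for substitution.
The body mentions the single quantified variable w; since ground terms form a free algebra, no two substitutions collapse to the same formula.
Number of ground instances = 3.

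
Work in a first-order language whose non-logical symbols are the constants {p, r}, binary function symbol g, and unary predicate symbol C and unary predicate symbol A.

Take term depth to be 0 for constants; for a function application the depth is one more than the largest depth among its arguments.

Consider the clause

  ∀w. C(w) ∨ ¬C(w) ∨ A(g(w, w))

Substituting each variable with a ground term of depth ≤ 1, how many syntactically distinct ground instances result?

Ground terms of depth ≤ 1:
  If N_k denotes the number of depth-≤k ground terms, the 2 constants give N_0 = 2, and each function symbol of arity r contributes N_{k-1}^r new terms at level k: N_k = 2 + N_{k-1}^2.
  N_0 = 2
  N_1 = 2 + 2^2 = 6
  Explicitly: p, r, g(p, p), g(p, r), g(r, p), g(r, r).
So there are 6 ground terms available for substitution.
There is 1 variable to instantiate (w),  occurring in at least one literal, so different choices give different ground instances.
Number of ground instances = 6.

6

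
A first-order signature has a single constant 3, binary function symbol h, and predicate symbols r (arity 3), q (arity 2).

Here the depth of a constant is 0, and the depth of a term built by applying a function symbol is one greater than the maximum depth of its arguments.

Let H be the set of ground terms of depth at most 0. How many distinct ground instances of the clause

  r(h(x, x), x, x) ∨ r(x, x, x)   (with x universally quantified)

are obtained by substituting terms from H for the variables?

1

Ground terms of depth ≤ 0:
  Let N_k count ground terms of depth at most k. Each non-constant term of depth ≤ k is some function symbol applied to depth-≤(k−1) arguments, giving N_k = 1 + N_{k-1}^2.
  N_0 = 1
So there is exactly 1 ground term available for substitution.
The clause has 1 distinct variable (x), which appears in the body. In the free term algebra distinct substitutions yield syntactically distinct ground instances.
Number of ground instances = 1.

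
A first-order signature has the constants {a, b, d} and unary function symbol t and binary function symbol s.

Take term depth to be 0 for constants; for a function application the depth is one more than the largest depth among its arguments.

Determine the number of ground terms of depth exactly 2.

228

Count level by level. With function symbols t/1, s/2, the terms of depth ≤ k are the 3 constants together with each function applied to depth-≤(k−1) tuples, so N_k = 3 + N_{k-1} + N_{k-1}^2.
N_0 = 3
N_1 = 3 + 3 + 3^2 = 15
N_2 = 3 + 15 + 15^2 = 243
Terms of depth exactly 2: N_2 − N_1 = 243 − 15 = 228.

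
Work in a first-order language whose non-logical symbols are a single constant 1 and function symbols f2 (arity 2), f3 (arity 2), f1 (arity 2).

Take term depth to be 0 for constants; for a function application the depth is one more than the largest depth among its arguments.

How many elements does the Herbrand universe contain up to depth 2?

49

Let N_k count ground terms of depth at most k. Each non-constant term of depth ≤ k is some function symbol applied to depth-≤(k−1) arguments, giving N_k = 1 + N_{k-1}^2 + N_{k-1}^2 + N_{k-1}^2.
N_0 = 1
N_1 = 1 + 1^2 + 1^2 + 1^2 = 4
N_2 = 1 + 4^2 + 4^2 + 4^2 = 49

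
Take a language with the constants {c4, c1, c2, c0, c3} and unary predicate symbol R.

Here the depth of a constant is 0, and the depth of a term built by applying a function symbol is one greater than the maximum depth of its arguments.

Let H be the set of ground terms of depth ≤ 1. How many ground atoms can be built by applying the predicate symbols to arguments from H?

First count ground terms of depth ≤ 1.
With no function symbols every ground term is a constant, so there are exactly 5 ground terms at every depth bound.
N_0 = 5
N_1 = 5
So |H| = 5.
Each predicate of arity r yields |H|^r ground atoms (one per choice of an r-tuple from H):
  R: 5
Total ground atoms: 5.

5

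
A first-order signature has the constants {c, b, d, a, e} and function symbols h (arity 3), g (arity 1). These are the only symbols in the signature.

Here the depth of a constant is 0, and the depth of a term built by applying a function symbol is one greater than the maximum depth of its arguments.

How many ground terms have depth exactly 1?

130

Count level by level. With function symbols h/3, g/1, the terms of depth ≤ k are the 5 constants together with each function applied to depth-≤(k−1) tuples, so N_k = 5 + N_{k-1}^3 + N_{k-1}.
N_0 = 5
N_1 = 5 + 5^3 + 5 = 135
Terms of depth exactly 1: N_1 − N_0 = 135 − 5 = 130.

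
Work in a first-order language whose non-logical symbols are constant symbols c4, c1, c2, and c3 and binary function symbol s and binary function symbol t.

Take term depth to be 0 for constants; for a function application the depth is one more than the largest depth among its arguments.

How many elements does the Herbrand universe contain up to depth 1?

If N_k denotes the number of depth-≤k ground terms, the 4 constants give N_0 = 4, and each function symbol of arity r contributes N_{k-1}^r new terms at level k: N_k = 4 + N_{k-1}^2 + N_{k-1}^2.
N_0 = 4
N_1 = 4 + 4^2 + 4^2 = 36

36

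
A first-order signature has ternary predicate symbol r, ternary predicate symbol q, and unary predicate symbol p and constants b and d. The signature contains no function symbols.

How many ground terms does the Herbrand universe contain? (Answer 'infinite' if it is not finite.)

2

There are no function symbols, so every ground term is one of the 2 constants.
The Herbrand universe is {b, d}, which is finite with 2 elements.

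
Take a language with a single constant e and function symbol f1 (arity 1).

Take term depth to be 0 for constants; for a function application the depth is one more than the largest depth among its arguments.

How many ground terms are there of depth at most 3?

4

Write N_k for the number of ground terms of depth ≤ k. A term of depth ≤ k is either a constant or a function symbol applied to arguments of depth ≤ k−1, so N_k = 1 + N_{k-1}.
N_0 = 1
N_1 = 1 + 1 = 2
N_2 = 1 + 2 = 3
N_3 = 1 + 3 = 4
Explicitly: e, f1(e), f1(f1(e)), f1(f1(f1(e))).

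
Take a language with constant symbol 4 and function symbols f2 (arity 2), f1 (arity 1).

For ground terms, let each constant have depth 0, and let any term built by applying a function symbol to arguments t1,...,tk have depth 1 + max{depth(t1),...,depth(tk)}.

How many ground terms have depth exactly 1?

Let N_k count ground terms of depth at most k. Each non-constant term of depth ≤ k is some function symbol applied to depth-≤(k−1) arguments, giving N_k = 1 + N_{k-1}^2 + N_{k-1}.
N_0 = 1
N_1 = 1 + 1^2 + 1 = 3
Terms of depth exactly 1: N_1 − N_0 = 3 − 1 = 2.

2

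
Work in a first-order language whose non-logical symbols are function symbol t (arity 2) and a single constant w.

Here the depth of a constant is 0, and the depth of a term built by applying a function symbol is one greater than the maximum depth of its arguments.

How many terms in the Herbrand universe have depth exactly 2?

3

Let N_k count ground terms of depth at most k. Each non-constant term of depth ≤ k is some function symbol applied to depth-≤(k−1) arguments, giving N_k = 1 + N_{k-1}^2.
N_0 = 1
N_1 = 1 + 1^2 = 2
N_2 = 1 + 2^2 = 5
Terms of depth exactly 2: N_2 − N_1 = 5 − 2 = 3.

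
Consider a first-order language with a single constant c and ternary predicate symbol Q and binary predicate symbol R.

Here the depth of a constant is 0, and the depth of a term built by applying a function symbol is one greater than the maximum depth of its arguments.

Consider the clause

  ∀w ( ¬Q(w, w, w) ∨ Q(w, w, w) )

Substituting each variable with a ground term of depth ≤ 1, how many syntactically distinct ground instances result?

1

Ground terms of depth ≤ 1:
  With no function symbols every ground term is a constant, so there is exactly 1 ground term at every depth bound.
  N_0 = 1
  N_1 = 1
  Explicitly: c.
So there is exactly 1 ground term available for substitution.
The variable w ranges independently over the available ground terms, and distinct assignments produce distinct instances.
Number of ground instances = 1.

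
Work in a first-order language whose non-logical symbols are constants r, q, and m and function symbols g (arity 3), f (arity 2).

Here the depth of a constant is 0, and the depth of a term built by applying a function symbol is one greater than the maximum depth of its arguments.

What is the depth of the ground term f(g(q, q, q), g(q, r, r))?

2

depth(g(q, q, q)) = 1 + max(0, 0, 0) = 1
depth(g(q, r, r)) = 1 + max(0, 0, 0) = 1
depth(f(g(q, q, q), g(q, r, r))) = 1 + max(1, 1) = 2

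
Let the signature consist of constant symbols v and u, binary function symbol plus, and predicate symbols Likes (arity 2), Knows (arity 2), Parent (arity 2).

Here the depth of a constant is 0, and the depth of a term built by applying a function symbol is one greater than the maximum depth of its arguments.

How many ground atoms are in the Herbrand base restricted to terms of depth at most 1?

108

First count ground terms of depth ≤ 1.
If N_k denotes the number of depth-≤k ground terms, the 2 constants give N_0 = 2, and each function symbol of arity r contributes N_{k-1}^r new terms at level k: N_k = 2 + N_{k-1}^2.
N_0 = 2
N_1 = 2 + 2^2 = 6
Explicitly: v, u, plus(v, v), plus(v, u), plus(u, v), plus(u, u).
So |H| = 6.
Ground atoms are formed by filling each argument slot of a predicate with a term from H, so an r-ary predicate gives |H|^r atoms:
  Likes: 6^2 = 36;  Knows: 6^2 = 36;  Parent: 6^2 = 36
Total ground atoms: 36 + 36 + 36 = 108.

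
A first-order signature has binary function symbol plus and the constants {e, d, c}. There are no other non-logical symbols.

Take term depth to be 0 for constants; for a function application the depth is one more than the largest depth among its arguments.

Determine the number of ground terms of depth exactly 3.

Count level by level. With function symbols plus/2, the terms of depth ≤ k are the 3 constants together with each function applied to depth-≤(k−1) tuples, so N_k = 3 + N_{k-1}^2.
N_0 = 3
N_1 = 3 + 3^2 = 12
N_2 = 3 + 12^2 = 147
N_3 = 3 + 147^2 = 21612
Terms of depth exactly 3: N_3 − N_2 = 21612 − 147 = 21465.

21465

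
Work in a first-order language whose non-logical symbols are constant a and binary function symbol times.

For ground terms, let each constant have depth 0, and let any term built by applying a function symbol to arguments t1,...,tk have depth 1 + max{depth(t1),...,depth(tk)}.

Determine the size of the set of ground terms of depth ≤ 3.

26

Let N_k = |{terms of depth ≤ k}|. Then N_0 = 1 and N_k = 1 + N_{k-1}^2 for k ≥ 1 (one summand per function symbol, arity giving the exponent).
N_0 = 1
N_1 = 1 + 1^2 = 2
N_2 = 1 + 2^2 = 5
N_3 = 1 + 5^2 = 26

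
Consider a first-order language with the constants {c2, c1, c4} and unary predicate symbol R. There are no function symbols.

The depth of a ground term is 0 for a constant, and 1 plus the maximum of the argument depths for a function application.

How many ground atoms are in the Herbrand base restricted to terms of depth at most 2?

First count ground terms of depth ≤ 2.
With no function symbols every ground term is a constant, so there are exactly 3 ground terms at every depth bound.
N_0 = 3
N_1 = 3
N_2 = 3
Explicitly: c2, c1, c4.
So |H| = 3.
Each predicate of arity r yields |H|^r ground atoms (one per choice of an r-tuple from H):
  R: 3
Total ground atoms: 3.

3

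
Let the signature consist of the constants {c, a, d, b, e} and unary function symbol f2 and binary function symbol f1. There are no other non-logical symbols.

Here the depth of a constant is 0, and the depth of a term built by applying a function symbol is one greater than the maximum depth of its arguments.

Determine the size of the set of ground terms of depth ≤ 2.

1265

Let N_k count ground terms of depth at most k. Each non-constant term of depth ≤ k is some function symbol applied to depth-≤(k−1) arguments, giving N_k = 5 + N_{k-1} + N_{k-1}^2.
N_0 = 5
N_1 = 5 + 5 + 5^2 = 35
N_2 = 5 + 35 + 35^2 = 1265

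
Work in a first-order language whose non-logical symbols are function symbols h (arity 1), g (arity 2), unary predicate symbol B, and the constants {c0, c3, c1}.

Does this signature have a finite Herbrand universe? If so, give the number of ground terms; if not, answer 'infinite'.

The signature has at least one function symbol (h, arity 1) and at least one constant (c0).
Iterating h gives infinitely many distinct ground terms: c0, h(c0), h(h(c0)), ...
So the Herbrand universe is infinite.

infinite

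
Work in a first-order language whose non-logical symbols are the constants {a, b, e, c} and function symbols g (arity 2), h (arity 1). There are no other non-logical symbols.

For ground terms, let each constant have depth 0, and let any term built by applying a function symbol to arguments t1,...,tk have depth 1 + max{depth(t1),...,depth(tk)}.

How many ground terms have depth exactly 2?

Let N_k = |{terms of depth ≤ k}|. Then N_0 = 4 and N_k = 4 + N_{k-1}^2 + N_{k-1} for k ≥ 1 (one summand per function symbol, arity giving the exponent).
N_0 = 4
N_1 = 4 + 4^2 + 4 = 24
N_2 = 4 + 24^2 + 24 = 604
Terms of depth exactly 2: N_2 − N_1 = 604 − 24 = 580.

580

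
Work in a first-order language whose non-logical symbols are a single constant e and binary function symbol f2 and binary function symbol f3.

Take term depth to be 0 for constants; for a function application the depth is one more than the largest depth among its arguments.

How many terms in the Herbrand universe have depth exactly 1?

Let N_k count ground terms of depth at most k. Each non-constant term of depth ≤ k is some function symbol applied to depth-≤(k−1) arguments, giving N_k = 1 + N_{k-1}^2 + N_{k-1}^2.
N_0 = 1
N_1 = 1 + 1^2 + 1^2 = 3
Terms of depth exactly 1: N_1 − N_0 = 3 − 1 = 2.

2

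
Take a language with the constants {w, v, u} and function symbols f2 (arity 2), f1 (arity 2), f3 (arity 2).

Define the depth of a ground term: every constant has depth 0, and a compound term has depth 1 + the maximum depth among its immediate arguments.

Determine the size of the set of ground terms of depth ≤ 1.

30

Count level by level. With function symbols f2/2, f1/2, f3/2, the terms of depth ≤ k are the 3 constants together with each function applied to depth-≤(k−1) tuples, so N_k = 3 + N_{k-1}^2 + N_{k-1}^2 + N_{k-1}^2.
N_0 = 3
N_1 = 3 + 3^2 + 3^2 + 3^2 = 30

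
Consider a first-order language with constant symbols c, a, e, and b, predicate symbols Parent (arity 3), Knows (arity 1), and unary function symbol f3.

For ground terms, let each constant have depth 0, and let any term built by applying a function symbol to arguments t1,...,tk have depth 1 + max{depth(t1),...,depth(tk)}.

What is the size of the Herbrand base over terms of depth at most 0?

First count ground terms of depth ≤ 0.
Write N_k for the number of ground terms of depth ≤ k. A term of depth ≤ k is either a constant or a function symbol applied to arguments of depth ≤ k−1, so N_k = 4 + N_{k-1}.
N_0 = 4
Explicitly: c, a, e, b.
So |H| = 4.
Ground atoms are formed by filling each argument slot of a predicate with a term from H, so an r-ary predicate gives |H|^r atoms:
  Parent: 4^3 = 64;  Knows: 4
Total ground atoms: 64 + 4 = 68.

68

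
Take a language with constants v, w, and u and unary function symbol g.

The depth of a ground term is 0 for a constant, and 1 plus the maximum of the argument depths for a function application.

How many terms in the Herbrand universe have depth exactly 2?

3

Let N_k count ground terms of depth at most k. Each non-constant term of depth ≤ k is some function symbol applied to depth-≤(k−1) arguments, giving N_k = 3 + N_{k-1}.
N_0 = 3
N_1 = 3 + 3 = 6
N_2 = 3 + 6 = 9
Terms of depth exactly 2: N_2 − N_1 = 9 − 6 = 3.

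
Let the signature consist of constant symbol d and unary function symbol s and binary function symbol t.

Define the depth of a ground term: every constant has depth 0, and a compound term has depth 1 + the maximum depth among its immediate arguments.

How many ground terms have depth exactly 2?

10

Count level by level. With function symbols s/1, t/2, the terms of depth ≤ k are the 1 constant together with each function applied to depth-≤(k−1) tuples, so N_k = 1 + N_{k-1} + N_{k-1}^2.
N_0 = 1
N_1 = 1 + 1 + 1^2 = 3
N_2 = 1 + 3 + 3^2 = 13
Terms of depth exactly 2: N_2 − N_1 = 13 − 3 = 10.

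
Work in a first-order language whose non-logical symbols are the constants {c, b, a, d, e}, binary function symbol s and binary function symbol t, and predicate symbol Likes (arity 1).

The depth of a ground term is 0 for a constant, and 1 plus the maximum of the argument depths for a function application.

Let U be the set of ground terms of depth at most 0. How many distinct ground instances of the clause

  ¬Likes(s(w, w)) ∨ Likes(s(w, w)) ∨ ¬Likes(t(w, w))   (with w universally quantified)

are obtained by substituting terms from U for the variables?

5

Ground terms of depth ≤ 0:
  Let N_k count ground terms of depth at most k. Each non-constant term of depth ≤ k is some function symbol applied to depth-≤(k−1) arguments, giving N_k = 5 + N_{k-1}^2 + N_{k-1}^2.
  N_0 = 5
So there are 5 ground terms available for substitution.
The variable w ranges independently over the available ground terms, and distinct assignments produce distinct instances.
Number of ground instances = 5.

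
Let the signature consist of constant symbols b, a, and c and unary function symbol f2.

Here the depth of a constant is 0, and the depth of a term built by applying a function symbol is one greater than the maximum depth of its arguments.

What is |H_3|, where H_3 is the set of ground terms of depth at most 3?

Count level by level. With function symbols f2/1, the terms of depth ≤ k are the 3 constants together with each function applied to depth-≤(k−1) tuples, so N_k = 3 + N_{k-1}.
N_0 = 3
N_1 = 3 + 3 = 6
N_2 = 3 + 6 = 9
N_3 = 3 + 9 = 12

12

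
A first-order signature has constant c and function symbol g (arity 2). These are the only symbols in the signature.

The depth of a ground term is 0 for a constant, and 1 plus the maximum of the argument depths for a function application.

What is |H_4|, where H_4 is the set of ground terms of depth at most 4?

Count level by level. With function symbols g/2, the terms of depth ≤ k are the 1 constant together with each function applied to depth-≤(k−1) tuples, so N_k = 1 + N_{k-1}^2.
N_0 = 1
N_1 = 1 + 1^2 = 2
N_2 = 1 + 2^2 = 5
N_3 = 1 + 5^2 = 26
N_4 = 1 + 26^2 = 677

677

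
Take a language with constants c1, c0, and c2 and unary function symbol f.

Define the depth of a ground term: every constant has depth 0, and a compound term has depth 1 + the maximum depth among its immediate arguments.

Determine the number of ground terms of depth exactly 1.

3

Let N_k = |{terms of depth ≤ k}|. Then N_0 = 3 and N_k = 3 + N_{k-1} for k ≥ 1 (one summand per function symbol, arity giving the exponent).
N_0 = 3
N_1 = 3 + 3 = 6
Terms of depth exactly 1: N_1 − N_0 = 6 − 3 = 3.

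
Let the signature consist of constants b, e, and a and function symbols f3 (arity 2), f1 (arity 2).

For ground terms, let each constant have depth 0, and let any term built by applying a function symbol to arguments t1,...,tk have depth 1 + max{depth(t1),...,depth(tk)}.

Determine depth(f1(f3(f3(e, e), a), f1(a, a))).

depth(f3(e, e)) = 1 + max(0, 0) = 1
depth(f3(f3(e, e), a)) = 1 + max(1, 0) = 2
depth(f1(a, a)) = 1 + max(0, 0) = 1
depth(f1(f3(f3(e, e), a), f1(a, a))) = 1 + max(2, 1) = 3

3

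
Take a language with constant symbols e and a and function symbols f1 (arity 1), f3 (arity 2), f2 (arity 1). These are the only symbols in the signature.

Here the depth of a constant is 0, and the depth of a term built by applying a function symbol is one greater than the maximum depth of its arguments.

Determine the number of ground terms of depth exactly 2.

112

Count level by level. With function symbols f1/1, f3/2, f2/1, the terms of depth ≤ k are the 2 constants together with each function applied to depth-≤(k−1) tuples, so N_k = 2 + N_{k-1} + N_{k-1}^2 + N_{k-1}.
N_0 = 2
N_1 = 2 + 2 + 2^2 + 2 = 10
N_2 = 2 + 10 + 10^2 + 10 = 122
Terms of depth exactly 2: N_2 − N_1 = 122 − 10 = 112.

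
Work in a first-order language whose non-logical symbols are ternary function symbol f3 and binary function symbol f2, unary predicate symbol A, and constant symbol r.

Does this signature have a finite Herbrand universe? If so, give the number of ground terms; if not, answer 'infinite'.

The signature has at least one function symbol (f3, arity 3) and at least one constant (r).
Iterating f3 gives infinitely many distinct ground terms: r, f3(r, r, r), f3(f3(r, r, r), f3(r, r, r), f3(r, r, r)), ...
So the Herbrand universe is infinite.

infinite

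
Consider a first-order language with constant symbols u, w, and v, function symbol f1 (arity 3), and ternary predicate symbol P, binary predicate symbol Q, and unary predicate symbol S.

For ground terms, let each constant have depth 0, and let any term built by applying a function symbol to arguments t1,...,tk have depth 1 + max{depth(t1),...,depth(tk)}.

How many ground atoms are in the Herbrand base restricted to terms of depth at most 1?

27930

First count ground terms of depth ≤ 1.
Write N_k for the number of ground terms of depth ≤ k. A term of depth ≤ k is either a constant or a function symbol applied to arguments of depth ≤ k−1, so N_k = 3 + N_{k-1}^3.
N_0 = 3
N_1 = 3 + 3^3 = 30
So |H| = 30.
Ground atoms are formed by filling each argument slot of a predicate with a term from H, so an r-ary predicate gives |H|^r atoms:
  P: 30^3 = 27000;  Q: 30^2 = 900;  S: 30
Total ground atoms: 27000 + 900 + 30 = 27930.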